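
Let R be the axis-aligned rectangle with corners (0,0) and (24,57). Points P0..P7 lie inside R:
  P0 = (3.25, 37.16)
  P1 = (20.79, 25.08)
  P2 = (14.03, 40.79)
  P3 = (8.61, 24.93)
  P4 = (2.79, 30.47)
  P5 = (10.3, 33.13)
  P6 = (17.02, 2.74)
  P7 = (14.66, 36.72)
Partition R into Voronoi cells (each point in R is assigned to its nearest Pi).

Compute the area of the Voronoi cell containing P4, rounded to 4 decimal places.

Area of P4's cell: 57.3615

1. box [0,24]×[0,57]: [(0, 0) (24, 0) (24, 57) (0, 57)]
2. ⊥bis P4·P0 via (3.02,33.815): [(0, 34.0227) (0, 0) (24, 0) (24, 32.3724)]  |A|=796.741
3. ⊥bis P4·P1 via (11.79,27.775): [(13.3852, 33.1023) (0, 34.0227) (0, 0) (3.4729, 0)]  |A|=285.1815
4. ⊥bis P4·P2 via (8.41,35.63): [(12.7324, 30.9222) (10.5519, 33.2971) (0, 34.0227) (0, 0) (3.4729, 0)]  |A|=282.0295
5. ⊥bis P4·P3 via (5.7,27.7): [(10.7856, 33.0426) (10.5519, 33.2971) (0, 34.0227) (0, 21.7119)]  |A|=67.6472
6. ⊥bis P4·P5 via (6.545,31.8): [(7.3742, 29.4588) (5.9015, 33.6169) (0, 34.0227) (0, 21.7119)]  |A|=57.3615
7. ⊥bis P4·P6 via (9.905,16.605): [(7.3742, 29.4588) (5.9015, 33.6169) (0, 34.0227) (0, 21.7119)]  |A|=57.3615
8. ⊥bis P4·P7 via (8.725,33.595): [(7.3742, 29.4588) (5.9015, 33.6169) (0, 34.0227) (0, 21.7119)]  |A|=57.3615
9. canonical 4-gon: [(7.3742, 29.4588) (5.9015, 33.6169) (0, 34.0227) (0, 21.7119)]
10. shoelace: 57.3615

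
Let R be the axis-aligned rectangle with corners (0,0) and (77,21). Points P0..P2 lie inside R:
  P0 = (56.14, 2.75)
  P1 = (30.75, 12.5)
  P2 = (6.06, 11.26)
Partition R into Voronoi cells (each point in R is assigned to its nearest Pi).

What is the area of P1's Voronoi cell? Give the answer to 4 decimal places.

Area of P1's cell: 547.5691

1. box [0,77]×[0,21]: [(0, 0) (77, 0) (77, 21) (0, 21)]
2. ⊥bis P1·P0 via (43.445,7.625): [(0, 0) (40.5169, 0) (48.5811, 21) (0, 21)]  |A|=935.5296
3. ⊥bis P1·P2 via (18.405,11.88): [(19.0016, 0) (40.5169, 0) (48.5811, 21) (17.947, 21)]  |A|=547.5691
4. canonical 4-gon: [(19.0016, 0) (40.5169, 0) (48.5811, 21) (17.947, 21)]
5. shoelace: 547.5691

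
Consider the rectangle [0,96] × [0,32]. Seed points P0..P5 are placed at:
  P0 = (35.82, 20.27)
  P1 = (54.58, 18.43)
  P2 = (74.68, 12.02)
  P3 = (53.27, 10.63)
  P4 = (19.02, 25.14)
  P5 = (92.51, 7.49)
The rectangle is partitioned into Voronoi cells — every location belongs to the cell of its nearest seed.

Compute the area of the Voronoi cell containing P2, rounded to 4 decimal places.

1. box [0,96]×[0,32]: [(0, 0) (96, 0) (96, 32) (0, 32)]
2. ⊥bis P2·P0 via (55.25,16.145): [(51.8224, 0) (96, 0) (96, 32) (58.616, 32)]  |A|=1304.9851
3. ⊥bis P2·P1 via (64.63,15.225): [(59.7747, 0) (96, 0) (96, 32) (69.9796, 32)]  |A|=995.9311
4. ⊥bis P2·P3 via (63.975,11.325): [(63.8754, 12.8588) (64.7103, 0) (96, 0) (96, 32) (69.9796, 32)]  |A|=964.1982
5. ⊥bis P2·P4 via (46.85,18.58): [(63.8754, 12.8588) (64.7103, 0) (96, 0) (96, 32) (69.9796, 32)]  |A|=964.1982
6. ⊥bis P2·P5 via (83.595,9.755): [(63.8754, 12.8588) (64.7103, 0) (81.1166, 0) (89.2467, 32) (69.9796, 32)]  |A|=618.0108
7. canonical 5-gon: [(63.8754, 12.8588) (64.7103, 0) (81.1166, 0) (89.2467, 32) (69.9796, 32)]
8. shoelace: 618.0108

Area of P2's cell: 618.0108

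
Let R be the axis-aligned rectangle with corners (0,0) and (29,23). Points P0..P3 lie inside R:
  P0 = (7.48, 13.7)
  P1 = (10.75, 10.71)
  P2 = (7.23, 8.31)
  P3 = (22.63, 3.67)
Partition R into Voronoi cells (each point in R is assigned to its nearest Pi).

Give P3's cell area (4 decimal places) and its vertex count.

Area of P3's cell: 223.5549 (5 vertices)

1. box [0,29]×[0,23]: [(0, 0) (29, 0) (29, 23) (0, 23)]
2. ⊥bis P3·P0 via (15.055,8.685): [(9.3051, 0) (29, 0) (29, 23) (24.5322, 23)]  |A|=277.8708
3. ⊥bis P3·P1 via (16.69,7.19): [(12.4293, 0) (29, 0) (29, 23) (26.0589, 23)]  |A|=224.3863
4. ⊥bis P3·P2 via (14.93,5.99): [(13.8451, 2.3892) (13.1252, 0) (29, 0) (29, 23) (26.0589, 23)]  |A|=223.5549
5. canonical 5-gon: [(13.8451, 2.3892) (13.1252, 0) (29, 0) (29, 23) (26.0589, 23)]
6. shoelace: 223.5549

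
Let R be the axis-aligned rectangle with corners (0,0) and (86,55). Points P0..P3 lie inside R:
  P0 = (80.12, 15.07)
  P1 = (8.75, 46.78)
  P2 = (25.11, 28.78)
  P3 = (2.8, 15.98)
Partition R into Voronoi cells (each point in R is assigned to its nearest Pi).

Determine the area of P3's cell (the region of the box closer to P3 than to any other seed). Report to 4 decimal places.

1. box [0,86]×[0,55]: [(0, 0) (86, 0) (86, 55) (0, 55)]
2. ⊥bis P3·P0 via (41.46,15.525): [(0, 0) (41.2773, 0) (41.9246, 55) (0, 55)]  |A|=2288.0515
3. ⊥bis P3·P1 via (5.775,31.38): [(0, 32.4956) (0, 0) (41.2773, 0) (41.5652, 24.466)]  |A|=1180.2886
4. ⊥bis P3·P2 via (13.955,22.38): [(9.1674, 30.7247) (0, 32.4956) (0, 0) (26.7952, 0)]  |A|=560.5861
5. canonical 4-gon: [(9.1674, 30.7247) (0, 32.4956) (0, 0) (26.7952, 0)]
6. shoelace: 560.5861

Area of P3's cell: 560.5861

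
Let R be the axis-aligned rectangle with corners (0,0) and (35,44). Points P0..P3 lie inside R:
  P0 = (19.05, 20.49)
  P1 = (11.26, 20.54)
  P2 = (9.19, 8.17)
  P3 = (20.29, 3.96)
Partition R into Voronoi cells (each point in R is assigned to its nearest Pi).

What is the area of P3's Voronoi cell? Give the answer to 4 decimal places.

Area of P3's cell: 256.0132

1. box [0,35]×[0,44]: [(0, 0) (35, 0) (35, 44) (0, 44)]
2. ⊥bis P3·P0 via (19.67,12.225): [(0, 10.7495) (0, 0) (35, 0) (35, 13.375)]  |A|=422.1776
3. ⊥bis P3·P1 via (15.775,12.25): [(15.0996, 11.8822) (0, 3.6584) (0, 0) (35, 0) (35, 13.375)]  |A|=368.6418
4. ⊥bis P3·P2 via (14.74,6.065): [(17.0004, 12.0247) (12.4397, 0) (35, 0) (35, 13.375)]  |A|=256.0132
5. canonical 4-gon: [(17.0004, 12.0247) (12.4397, 0) (35, 0) (35, 13.375)]
6. shoelace: 256.0132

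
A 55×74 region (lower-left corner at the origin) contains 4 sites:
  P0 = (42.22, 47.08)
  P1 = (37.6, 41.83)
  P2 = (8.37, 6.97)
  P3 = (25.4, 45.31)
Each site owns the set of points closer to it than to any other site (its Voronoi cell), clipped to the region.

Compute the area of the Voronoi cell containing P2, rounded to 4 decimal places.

Area of P2's cell: 1009.7073

1. box [0,55]×[0,74]: [(0, 0) (55, 0) (55, 74) (0, 74)]
2. ⊥bis P2·P0 via (25.295,27.025): [(0, 48.3722) (0, 0) (55, 0) (55, 1.9561)]  |A|=1384.0275
3. ⊥bis P2·P1 via (22.985,24.4): [(0, 43.6728) (0, 0) (52.0847, 0)]  |A|=1137.3435
4. ⊥bis P2·P3 via (16.885,26.14): [(25.4438, 22.3383) (0, 33.64) (0, 0) (52.0847, 0)]  |A|=1009.7073
5. canonical 4-gon: [(25.4438, 22.3383) (0, 33.64) (0, 0) (52.0847, 0)]
6. shoelace: 1009.7073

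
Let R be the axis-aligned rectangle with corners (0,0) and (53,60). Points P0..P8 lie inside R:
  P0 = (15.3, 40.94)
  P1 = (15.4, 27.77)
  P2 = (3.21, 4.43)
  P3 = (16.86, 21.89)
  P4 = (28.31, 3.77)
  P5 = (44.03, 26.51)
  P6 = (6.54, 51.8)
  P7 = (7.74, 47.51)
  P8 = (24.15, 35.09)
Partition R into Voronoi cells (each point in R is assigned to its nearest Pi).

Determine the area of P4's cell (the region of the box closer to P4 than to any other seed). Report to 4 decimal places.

Area of P4's cell: 447.4388

1. box [0,53]×[0,60]: [(0, 0) (53, 0) (53, 60) (0, 60)]
2. ⊥bis P4·P0 via (21.805,22.355): [(0, 14.723) (0, 0) (53, 0) (53, 33.2737)]  |A|=1271.9106
3. ⊥bis P4·P1 via (21.855,15.77): [(0, 4.0138) (0, 0) (53, 0) (53, 32.5234)]  |A|=968.237
4. ⊥bis P4·P2 via (15.76,4.1): [(15.9838, 12.6118) (15.6522, 0) (53, 0) (53, 32.5234)]  |A|=837.4578
5. ⊥bis P4·P3 via (22.585,12.83): [(15.8781, 8.5919) (15.6522, 0) (53, 0) (53, 32.0492)]  |A|=755.3081
6. ⊥bis P4·P5 via (36.17,15.14): [(31.4282, 18.418) (15.8781, 8.5919) (15.6522, 0) (53, 0) (53, 3.5055)]  |A|=447.4388
7. ⊥bis P4·P6 via (17.425,27.785): [(31.4282, 18.418) (15.8781, 8.5919) (15.6522, 0) (53, 0) (53, 3.5055)]  |A|=447.4388
8. ⊥bis P4·P7 via (18.025,25.64): [(31.4282, 18.418) (15.8781, 8.5919) (15.6522, 0) (53, 0) (53, 3.5055)]  |A|=447.4388
9. ⊥bis P4·P8 via (26.23,19.43): [(31.4282, 18.418) (15.8781, 8.5919) (15.6522, 0) (53, 0) (53, 3.5055)]  |A|=447.4388
10. canonical 5-gon: [(31.4282, 18.418) (15.8781, 8.5919) (15.6522, 0) (53, 0) (53, 3.5055)]
11. shoelace: 447.4388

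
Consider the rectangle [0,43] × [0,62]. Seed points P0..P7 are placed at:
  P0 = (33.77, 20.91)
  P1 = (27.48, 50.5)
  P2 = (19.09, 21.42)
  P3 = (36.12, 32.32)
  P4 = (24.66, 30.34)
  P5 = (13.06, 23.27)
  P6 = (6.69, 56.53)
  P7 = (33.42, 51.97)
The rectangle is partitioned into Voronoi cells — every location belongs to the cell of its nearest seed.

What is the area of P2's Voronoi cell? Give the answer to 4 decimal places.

Area of P2's cell: 334.2893

1. box [0,43]×[0,62]: [(0, 0) (43, 0) (43, 62) (0, 62)]
2. ⊥bis P2·P0 via (26.43,21.165): [(0, 0) (25.6947, 0) (27.8487, 62) (0, 62)]  |A|=1659.8441
3. ⊥bis P2·P1 via (23.285,35.96): [(0, 42.6781) (0, 0) (25.6947, 0) (26.9077, 34.9148)]  |A|=1022.7466
4. ⊥bis P2·P3 via (27.605,26.87): [(21.4477, 36.4901) (0, 42.6781) (0, 0) (25.6947, 0) (26.6785, 28.3176)]  |A|=1004.5557
5. ⊥bis P2·P4 via (21.875,25.88): [(0, 39.5396) (0, 0) (25.6947, 0) (26.4936, 22.996)]  |A|=819.2107
6. ⊥bis P2·P5 via (16.075,22.345): [(17.9177, 28.3511) (9.2196, 0) (25.6947, 0) (26.4936, 22.996)]  |A|=334.2893
7. ⊥bis P2·P6 via (12.89,38.975): [(17.9177, 28.3511) (9.2196, 0) (25.6947, 0) (26.4936, 22.996)]  |A|=334.2893
8. ⊥bis P2·P7 via (26.255,36.695): [(17.9177, 28.3511) (9.2196, 0) (25.6947, 0) (26.4936, 22.996)]  |A|=334.2893
9. canonical 4-gon: [(17.9177, 28.3511) (9.2196, 0) (25.6947, 0) (26.4936, 22.996)]
10. shoelace: 334.2893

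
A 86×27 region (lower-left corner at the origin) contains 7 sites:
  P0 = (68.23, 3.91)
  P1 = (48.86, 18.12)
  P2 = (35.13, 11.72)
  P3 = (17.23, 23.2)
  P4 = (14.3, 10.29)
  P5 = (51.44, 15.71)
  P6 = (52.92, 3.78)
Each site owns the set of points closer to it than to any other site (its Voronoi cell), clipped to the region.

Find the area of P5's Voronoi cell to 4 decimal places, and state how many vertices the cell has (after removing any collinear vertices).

Area of P5's cell: 247.0296 (5 vertices)

1. box [0,86]×[0,27]: [(0, 0) (86, 0) (86, 27) (0, 27)]
2. ⊥bis P5·P0 via (59.835,9.81): [(0, 0) (52.9405, 0) (71.9161, 27) (0, 27)]  |A|=1685.5649
3. ⊥bis P5·P1 via (50.15,16.915): [(34.3496, 0) (52.9405, 0) (71.9161, 27) (59.5705, 27)]  |A|=417.6444
4. ⊥bis P5·P2 via (43.285,13.715): [(44.0894, 10.4269) (46.6402, 0) (52.9405, 0) (71.9161, 27) (59.5705, 27)]  |A|=353.568
5. ⊥bis P5·P3 via (34.335,19.455): [(44.0894, 10.4269) (46.6402, 0) (52.9405, 0) (71.9161, 27) (59.5705, 27)]  |A|=353.568
6. ⊥bis P5·P4 via (32.87,13): [(44.0894, 10.4269) (46.6402, 0) (52.9405, 0) (71.9161, 27) (59.5705, 27)]  |A|=353.568
7. ⊥bis P5·P6 via (52.18,9.745): [(44.0894, 10.4269) (44.4896, 8.791) (60.5161, 10.7792) (71.9161, 27) (59.5705, 27)]  |A|=247.0296
8. canonical 5-gon: [(44.0894, 10.4269) (44.4896, 8.791) (60.5161, 10.7792) (71.9161, 27) (59.5705, 27)]
9. shoelace: 247.0296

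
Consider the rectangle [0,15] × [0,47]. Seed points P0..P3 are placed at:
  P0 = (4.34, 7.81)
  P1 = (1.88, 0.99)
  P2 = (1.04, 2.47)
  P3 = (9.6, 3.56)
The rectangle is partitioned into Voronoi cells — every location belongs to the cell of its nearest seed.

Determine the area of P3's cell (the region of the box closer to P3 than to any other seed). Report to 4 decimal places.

Area of P3's cell: 91.1678

1. box [0,15]×[0,47]: [(0, 0) (15, 0) (15, 47) (0, 47)]
2. ⊥bis P3·P0 via (6.97,5.685): [(2.3766, 0) (15, 0) (15, 15.6233)]  |A|=98.6096
3. ⊥bis P3·P1 via (5.74,2.275): [(5.295, 3.6119) (6.4974, 0) (15, 0) (15, 15.6233)]  |A|=91.1678
4. ⊥bis P3·P2 via (5.32,3.015): [(5.295, 3.6119) (6.4974, 0) (15, 0) (15, 15.6233)]  |A|=91.1678
5. canonical 4-gon: [(5.295, 3.6119) (6.4974, 0) (15, 0) (15, 15.6233)]
6. shoelace: 91.1678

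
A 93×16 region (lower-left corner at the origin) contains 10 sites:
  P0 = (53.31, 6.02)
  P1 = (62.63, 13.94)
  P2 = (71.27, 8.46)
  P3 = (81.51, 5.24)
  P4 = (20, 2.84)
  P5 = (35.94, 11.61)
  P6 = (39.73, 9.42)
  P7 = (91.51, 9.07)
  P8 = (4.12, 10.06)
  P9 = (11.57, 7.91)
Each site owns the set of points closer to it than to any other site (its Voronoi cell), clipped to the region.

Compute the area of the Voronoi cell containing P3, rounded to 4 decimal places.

1. box [0,93]×[0,16]: [(0, 0) (93, 0) (93, 16) (0, 16)]
2. ⊥bis P3·P0 via (67.41,5.63): [(67.2543, 0) (93, 0) (93, 16) (67.6968, 16)]  |A|=408.3911
3. ⊥bis P3·P1 via (72.07,9.59): [(67.6509, 0) (93, 0) (93, 16) (75.0238, 16)]  |A|=346.6029
4. ⊥bis P3·P2 via (76.39,6.85): [(74.236, 0) (93, 0) (93, 16) (79.2672, 16)]  |A|=259.9741
5. ⊥bis P3·P4 via (50.755,4.04): [(74.236, 0) (93, 0) (93, 16) (79.2672, 16)]  |A|=259.9741
6. ⊥bis P3·P5 via (58.725,8.425): [(74.236, 0) (93, 0) (93, 16) (79.2672, 16)]  |A|=259.9741
7. ⊥bis P3·P6 via (60.62,7.33): [(74.236, 0) (93, 0) (93, 16) (79.2672, 16)]  |A|=259.9741
8. ⊥bis P3·P7 via (86.51,7.155): [(74.236, 0) (89.2504, 0) (83.1224, 16) (79.2672, 16)]  |A|=150.9559
9. ⊥bis P3·P8 via (42.815,7.65): [(74.236, 0) (89.2504, 0) (83.1224, 16) (79.2672, 16)]  |A|=150.9559
10. ⊥bis P3·P9 via (46.54,6.575): [(74.236, 0) (89.2504, 0) (83.1224, 16) (79.2672, 16)]  |A|=150.9559
11. canonical 4-gon: [(74.236, 0) (89.2504, 0) (83.1224, 16) (79.2672, 16)]
12. shoelace: 150.9559

Area of P3's cell: 150.9559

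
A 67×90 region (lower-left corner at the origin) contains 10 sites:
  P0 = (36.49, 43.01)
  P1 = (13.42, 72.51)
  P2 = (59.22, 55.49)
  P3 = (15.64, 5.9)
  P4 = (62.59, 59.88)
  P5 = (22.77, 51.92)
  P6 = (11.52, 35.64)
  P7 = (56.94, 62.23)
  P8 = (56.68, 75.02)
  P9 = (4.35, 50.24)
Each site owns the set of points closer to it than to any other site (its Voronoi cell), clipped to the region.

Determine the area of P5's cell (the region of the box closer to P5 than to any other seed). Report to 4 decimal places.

1. box [0,67]×[0,90]: [(0, 0) (67, 0) (67, 90) (0, 90)]
2. ⊥bis P5·P0 via (29.63,47.465): [(0, 1.8395) (57.2529, 90) (0, 90)]  |A|=2523.7255
3. ⊥bis P5·P1 via (18.095,62.215): [(0, 53.998) (0, 1.8395) (48.0397, 75.813)]  |A|=1252.8392
4. ⊥bis P5·P2 via (40.995,53.705): [(39.2219, 71.8088) (0, 53.998) (0, 1.8395) (40.0367, 63.4896)]  |A|=1214.5296
5. ⊥bis P5·P3 via (19.205,28.91): [(39.2219, 71.8088) (0, 53.998) (0, 31.8855) (17.7286, 29.1387) (40.0367, 63.4896)]  |A|=948.1924
6. ⊥bis P5·P4 via (42.68,55.9): [(39.2219, 71.8088) (0, 53.998) (0, 31.8855) (17.7286, 29.1387) (40.0367, 63.4896)]  |A|=948.1924
7. ⊥bis P5·P6 via (17.145,43.78): [(39.2219, 71.8088) (1.4232, 54.6443) (24.1108, 38.9664) (40.0367, 63.4896)]  |A|=567.2487
8. ⊥bis P5·P7 via (39.855,57.075): [(35.8688, 70.2862) (1.4232, 54.6443) (24.1108, 38.9664) (38.5911, 61.2638)]  |A|=543.1303
9. ⊥bis P5·P8 via (39.725,63.47): [(36.4947, 68.212) (35.2677, 70.0132) (1.4232, 54.6443) (24.1108, 38.9664) (38.5911, 61.2638)]  |A|=542.4214
10. ⊥bis P5·P9 via (13.56,51.08): [(36.4947, 68.212) (35.2677, 70.0132) (12.7652, 59.7947) (14.0294, 45.933) (24.1108, 38.9664) (38.5911, 61.2638)]  |A|=460.5559
11. canonical 6-gon: [(36.4947, 68.212) (35.2677, 70.0132) (12.7652, 59.7947) (14.0294, 45.933) (24.1108, 38.9664) (38.5911, 61.2638)]
12. shoelace: 460.5559

Area of P5's cell: 460.5559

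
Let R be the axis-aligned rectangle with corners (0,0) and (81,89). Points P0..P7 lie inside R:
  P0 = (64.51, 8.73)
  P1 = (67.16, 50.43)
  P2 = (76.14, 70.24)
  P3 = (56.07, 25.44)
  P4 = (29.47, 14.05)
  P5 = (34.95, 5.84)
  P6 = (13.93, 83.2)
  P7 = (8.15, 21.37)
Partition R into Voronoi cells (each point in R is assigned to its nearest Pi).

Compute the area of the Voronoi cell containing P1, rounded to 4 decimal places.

1. box [0,81]×[0,89]: [(0, 0) (81, 0) (81, 89) (0, 89)]
2. ⊥bis P1·P0 via (65.835,29.58): [(0, 33.7638) (81, 28.6163) (81, 89) (0, 89)]  |A|=4682.6085
3. ⊥bis P1·P2 via (71.65,60.335): [(0, 33.7638) (81, 28.6163) (81, 56.0966) (8.4146, 89) (0, 89)]  |A|=3488.4552
4. ⊥bis P1·P3 via (61.615,37.935): [(0, 65.2784) (81, 29.3324) (81, 56.0966) (8.4146, 89) (0, 89)]  |A|=2183.1123
5. ⊥bis P1·P4 via (48.315,32.24): [(0, 82.2948) (28.7327, 52.5274) (81, 29.3324) (81, 56.0966) (8.4146, 89) (0, 89)]  |A|=1938.6484
6. ⊥bis P1·P5 via (51.055,28.135): [(0, 82.2948) (28.7327, 52.5274) (81, 29.3324) (81, 56.0966) (8.4146, 89) (0, 89)]  |A|=1938.6484
7. ⊥bis P1·P6 via (40.545,66.815): [(31.1019, 51.476) (81, 29.3324) (81, 56.0966) (44.2126, 72.7725)]  |A|=1168.7802
8. ⊥bis P1·P7 via (37.655,35.9): [(31.1019, 51.476) (81, 29.3324) (81, 56.0966) (44.2126, 72.7725)]  |A|=1168.7802
9. canonical 4-gon: [(31.1019, 51.476) (81, 29.3324) (81, 56.0966) (44.2126, 72.7725)]
10. shoelace: 1168.7802

Area of P1's cell: 1168.7802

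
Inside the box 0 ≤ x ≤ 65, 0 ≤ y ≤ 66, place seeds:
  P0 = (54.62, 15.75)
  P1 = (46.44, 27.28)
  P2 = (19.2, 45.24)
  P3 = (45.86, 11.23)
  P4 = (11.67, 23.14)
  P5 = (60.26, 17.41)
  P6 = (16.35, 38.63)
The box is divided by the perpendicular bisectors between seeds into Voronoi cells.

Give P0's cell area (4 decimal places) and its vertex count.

1. box [0,65]×[0,66]: [(0, 0) (65, 0) (65, 66) (0, 66)]
2. ⊥bis P0·P1 via (50.53,21.515): [(20.2038, 0) (65, 0) (65, 31.7808)]  |A|=711.8287
3. ⊥bis P0·P2 via (36.91,30.495): [(20.2038, 0) (65, 0) (65, 31.7808)]  |A|=711.8287
4. ⊥bis P0·P3 via (50.24,13.49): [(47.2866, 19.2139) (57.2006, 0) (65, 0) (65, 31.7808)]  |A|=356.4022
5. ⊥bis P0·P4 via (33.145,19.445): [(47.2866, 19.2139) (57.2006, 0) (65, 0) (65, 31.7808)]  |A|=356.4022
6. ⊥bis P0·P5 via (57.44,16.58): [(55.0448, 24.718) (47.2866, 19.2139) (57.2006, 0) (62.3199, 0)]  |A|=165.0866
7. ⊥bis P0·P6 via (35.485,27.19): [(55.0448, 24.718) (47.2866, 19.2139) (57.2006, 0) (62.3199, 0)]  |A|=165.0866
8. canonical 4-gon: [(55.0448, 24.718) (47.2866, 19.2139) (57.2006, 0) (62.3199, 0)]
9. shoelace: 165.0866

Area of P0's cell: 165.0866 (4 vertices)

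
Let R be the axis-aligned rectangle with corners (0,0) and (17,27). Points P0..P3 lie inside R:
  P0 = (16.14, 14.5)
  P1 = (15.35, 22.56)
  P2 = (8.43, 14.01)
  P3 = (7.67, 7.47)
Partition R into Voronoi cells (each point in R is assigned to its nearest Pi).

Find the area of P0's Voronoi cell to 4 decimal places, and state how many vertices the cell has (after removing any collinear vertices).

Area of P0's cell: 50.6274 (4 vertices)

1. box [0,17]×[0,27]: [(0, 0) (17, 0) (17, 27) (0, 27)]
2. ⊥bis P0·P1 via (15.745,18.53): [(0, 16.9868) (0, 0) (17, 0) (17, 18.653)]  |A|=302.938
3. ⊥bis P0·P2 via (12.285,14.255): [(12.0364, 18.1665) (13.191, 0) (17, 0) (17, 18.653)]  |A|=80.8914
4. ⊥bis P0·P3 via (11.905,10.985): [(12.0364, 18.1665) (12.5416, 10.218) (17, 4.8464) (17, 18.653)]  |A|=50.6274
5. canonical 4-gon: [(12.0364, 18.1665) (12.5416, 10.218) (17, 4.8464) (17, 18.653)]
6. shoelace: 50.6274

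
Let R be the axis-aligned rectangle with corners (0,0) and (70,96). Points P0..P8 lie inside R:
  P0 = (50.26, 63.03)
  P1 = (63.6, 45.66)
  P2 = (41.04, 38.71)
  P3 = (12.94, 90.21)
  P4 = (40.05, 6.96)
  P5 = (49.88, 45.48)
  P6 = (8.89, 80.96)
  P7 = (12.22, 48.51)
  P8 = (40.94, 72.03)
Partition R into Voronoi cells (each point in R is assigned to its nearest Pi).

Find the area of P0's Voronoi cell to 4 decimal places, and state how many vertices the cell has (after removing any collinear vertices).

1. box [0,70]×[0,96]: [(0, 0) (70, 0) (70, 96) (0, 96)]
2. ⊥bis P0·P1 via (56.93,54.345): [(0, 10.6233) (70, 64.3826) (70, 96) (0, 96)]  |A|=4094.7927
3. ⊥bis P0·P2 via (45.65,50.87): [(0, 68.1765) (50.1726, 49.1554) (70, 64.3826) (70, 96) (0, 96)]  |A|=2650.9953
4. ⊥bis P0·P3 via (31.6,76.62): [(19.944, 60.6155) (50.1726, 49.1554) (70, 64.3826) (70, 96) (45.7144, 96)]  |A|=1564.7485
5. ⊥bis P0·P4 via (45.155,34.995): [(19.944, 60.6155) (50.1726, 49.1554) (70, 64.3826) (70, 96) (45.7144, 96)]  |A|=1564.7485
6. ⊥bis P0·P5 via (50.07,54.255): [(19.944, 60.6155) (35.9127, 54.5615) (56.6279, 54.113) (70, 64.3826) (70, 96) (45.7144, 96)]  |A|=1511.9518
7. ⊥bis P0·P6 via (29.575,71.995): [(31.5494, 76.5505) (23.9799, 59.0854) (35.9127, 54.5615) (56.6279, 54.113) (70, 64.3826) (70, 96) (45.7144, 96)]  |A|=1470.9169
8. ⊥bis P0·P7 via (31.24,55.77): [(31.5494, 76.5505) (27.1673, 66.4397) (30.9887, 56.4283) (35.9127, 54.5615) (56.6279, 54.113) (70, 64.3826) (70, 96) (45.7144, 96)]  |A|=1440.9095
9. ⊥bis P0·P8 via (45.6,67.53): [(33.8368, 55.3485) (35.9127, 54.5615) (56.6279, 54.113) (70, 64.3826) (70, 92.7976)]  |A|=646.7624
10. canonical 5-gon: [(33.8368, 55.3485) (35.9127, 54.5615) (56.6279, 54.113) (70, 64.3826) (70, 92.7976)]
11. shoelace: 646.7624

Area of P0's cell: 646.7624 (5 vertices)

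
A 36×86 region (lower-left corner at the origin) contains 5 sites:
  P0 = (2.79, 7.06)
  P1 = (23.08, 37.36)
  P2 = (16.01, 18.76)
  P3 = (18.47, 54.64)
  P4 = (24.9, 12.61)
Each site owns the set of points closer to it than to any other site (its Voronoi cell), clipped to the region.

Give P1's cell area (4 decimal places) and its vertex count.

1. box [0,36]×[0,86]: [(0, 0) (36, 0) (36, 86) (0, 86)]
2. ⊥bis P1·P0 via (12.935,22.21): [(0, 30.8718) (36, 6.7648) (36, 86) (0, 86)]  |A|=2418.5416
3. ⊥bis P1·P2 via (19.545,28.06): [(0, 35.4892) (36, 21.8053) (36, 86) (0, 86)]  |A|=2064.6984
4. ⊥bis P1·P3 via (20.775,46): [(0, 40.4576) (0, 35.4892) (36, 21.8053) (36, 50.0618)]  |A|=598.0469
5. ⊥bis P1·P4 via (23.99,24.985): [(0, 40.4576) (0, 35.4892) (27.044, 25.2096) (36, 25.8682) (36, 50.0618)]  |A|=579.8535
6. canonical 5-gon: [(0, 40.4576) (0, 35.4892) (27.044, 25.2096) (36, 25.8682) (36, 50.0618)]
7. shoelace: 579.8535

Area of P1's cell: 579.8535 (5 vertices)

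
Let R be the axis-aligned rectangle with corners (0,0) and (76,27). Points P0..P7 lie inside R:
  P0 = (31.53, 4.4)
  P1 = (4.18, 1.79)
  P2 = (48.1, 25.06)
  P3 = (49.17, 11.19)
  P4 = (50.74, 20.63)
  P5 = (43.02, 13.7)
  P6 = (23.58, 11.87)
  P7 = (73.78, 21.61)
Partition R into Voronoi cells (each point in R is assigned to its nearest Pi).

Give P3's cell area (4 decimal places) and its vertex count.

Area of P3's cell: 315.4658 (5 vertices)

1. box [0,76]×[0,27]: [(0, 0) (76, 0) (76, 27) (0, 27)]
2. ⊥bis P3·P0 via (40.35,7.795): [(43.3505, 0) (76, 0) (76, 27) (32.9576, 27)]  |A|=1021.8412
3. ⊥bis P3·P1 via (26.675,6.49): [(43.3505, 0) (76, 0) (76, 27) (32.9576, 27)]  |A|=1021.8412
4. ⊥bis P3·P2 via (48.635,18.125): [(36.7274, 17.2064) (43.3505, 0) (76, 0) (76, 20.2361)]  |A|=678.2523
5. ⊥bis P3·P4 via (49.955,15.91): [(40.4387, 17.4927) (36.7274, 17.2064) (43.3505, 0) (76, 0) (76, 11.5784)]  |A|=524.3125
6. ⊥bis P3·P5 via (46.095,12.445): [(47.6646, 16.2909) (42.2173, 2.9439) (43.3505, 0) (76, 0) (76, 11.5784)]  |A|=445.5644
7. ⊥bis P3·P6 via (36.375,11.53): [(47.6646, 16.2909) (42.2173, 2.9439) (43.3505, 0) (76, 0) (76, 11.5784)]  |A|=445.5644
8. ⊥bis P3·P7 via (61.475,16.4): [(62.5709, 13.8118) (47.6646, 16.2909) (42.2173, 2.9439) (43.3505, 0) (68.4188, 0)]  |A|=315.4658
9. canonical 5-gon: [(62.5709, 13.8118) (47.6646, 16.2909) (42.2173, 2.9439) (43.3505, 0) (68.4188, 0)]
10. shoelace: 315.4658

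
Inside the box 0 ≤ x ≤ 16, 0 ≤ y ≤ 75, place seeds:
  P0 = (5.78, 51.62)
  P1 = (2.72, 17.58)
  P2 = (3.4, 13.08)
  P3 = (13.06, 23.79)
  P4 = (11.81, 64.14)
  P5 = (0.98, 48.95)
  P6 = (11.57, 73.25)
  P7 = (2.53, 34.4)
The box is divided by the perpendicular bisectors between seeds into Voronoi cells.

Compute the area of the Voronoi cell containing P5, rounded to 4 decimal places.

Area of P5's cell: 58.0841

1. box [0,16]×[0,75]: [(0, 0) (16, 0) (16, 75) (0, 75)]
2. ⊥bis P5·P0 via (3.38,50.285): [(0, 56.3614) (0, 0) (16, 0) (16, 27.5974)]  |A|=671.6701
3. ⊥bis P5·P1 via (1.85,33.265): [(12.5182, 33.8567) (0, 56.3614) (0, 33.1624)]  |A|=145.2052
4. ⊥bis P5·P2 via (2.19,31.015): [(12.5182, 33.8567) (0, 56.3614) (0, 33.1624)]  |A|=145.2052
5. ⊥bis P5·P3 via (7.02,36.37): [(0.3836, 33.1837) (10.256, 37.9237) (0, 56.3614) (0, 33.1624)]  |A|=119.7684
6. ⊥bis P5·P4 via (6.395,56.545): [(0.3836, 33.1837) (10.256, 37.9237) (0, 56.3614) (0, 33.1624)]  |A|=119.7684
7. ⊥bis P5·P6 via (6.275,61.1): [(0.3836, 33.1837) (10.256, 37.9237) (0, 56.3614) (0, 33.1624)]  |A|=119.7684
8. ⊥bis P5·P7 via (1.755,41.675): [(7.8105, 42.3201) (0, 56.3614) (0, 41.488)]  |A|=58.0841
9. canonical 3-gon: [(7.8105, 42.3201) (0, 56.3614) (0, 41.488)]
10. shoelace: 58.0841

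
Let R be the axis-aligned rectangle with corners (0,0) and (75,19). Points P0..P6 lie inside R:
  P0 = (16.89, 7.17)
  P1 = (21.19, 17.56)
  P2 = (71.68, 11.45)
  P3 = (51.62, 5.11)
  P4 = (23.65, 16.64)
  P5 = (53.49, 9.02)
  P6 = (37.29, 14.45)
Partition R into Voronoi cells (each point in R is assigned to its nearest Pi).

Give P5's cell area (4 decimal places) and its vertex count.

1. box [0,75]×[0,19]: [(0, 0) (75, 0) (75, 19) (0, 19)]
2. ⊥bis P5·P0 via (35.19,8.095): [(35.5992, 0) (75, 0) (75, 19) (34.6388, 19)]  |A|=757.7393
3. ⊥bis P5·P1 via (37.34,13.29): [(35.3146, 5.6296) (35.5992, 0) (75, 0) (75, 19) (38.8497, 19)]  |A|=729.5885
4. ⊥bis P5·P2 via (62.585,10.235): [(35.3146, 5.6296) (35.5992, 0) (63.9523, 0) (61.4141, 19) (38.8497, 19)]  |A|=495.5691
5. ⊥bis P5·P3 via (52.555,7.065): [(37.5869, 14.2237) (63.7219, 1.7243) (61.4141, 19) (38.8497, 19)]  |A|=265.2151
6. ⊥bis P5·P4 via (38.57,12.83): [(38.7802, 13.653) (63.7219, 1.7243) (61.4141, 19) (40.1456, 19)]  |A|=258.5404
7. ⊥bis P5·P6 via (45.39,11.735): [(45.0309, 10.6635) (63.7219, 1.7243) (61.4141, 19) (47.8251, 19)]  |A|=207.7779
8. canonical 4-gon: [(45.0309, 10.6635) (63.7219, 1.7243) (61.4141, 19) (47.8251, 19)]
9. shoelace: 207.7779

Area of P5's cell: 207.7779 (4 vertices)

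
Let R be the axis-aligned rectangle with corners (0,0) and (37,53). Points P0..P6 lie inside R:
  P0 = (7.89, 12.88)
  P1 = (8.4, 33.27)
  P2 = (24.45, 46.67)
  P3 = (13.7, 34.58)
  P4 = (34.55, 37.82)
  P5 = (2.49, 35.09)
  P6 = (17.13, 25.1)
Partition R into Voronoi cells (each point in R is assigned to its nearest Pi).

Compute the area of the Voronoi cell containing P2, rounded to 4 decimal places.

Area of P2's cell: 279.7150

1. box [0,37]×[0,53]: [(0, 0) (37, 0) (37, 53) (0, 53)]
2. ⊥bis P2·P0 via (16.17,29.775): [(0, 37.6997) (37, 19.5665) (37, 53) (0, 53)]  |A|=901.5753
3. ⊥bis P2·P1 via (16.425,39.97): [(31.0079, 22.5031) (37, 19.5665) (37, 53) (5.5464, 53)]  |A|=579.7865
4. ⊥bis P2·P3 via (19.075,40.625): [(6.667, 51.6578) (37, 24.6867) (37, 53) (5.5464, 53)]  |A|=450.5225
5. ⊥bis P2·P4 via (29.5,42.245): [(6.667, 51.6578) (24.1368, 36.1243) (37, 50.8043) (37, 53) (5.5464, 53)]  |A|=282.5442
6. ⊥bis P2·P5 via (13.47,40.88): [(8.7751, 49.7833) (24.1368, 36.1243) (37, 50.8043) (37, 53) (7.0789, 53)]  |A|=279.715
7. ⊥bis P2·P6 via (20.79,35.885): [(8.7751, 49.7833) (24.1368, 36.1243) (37, 50.8043) (37, 53) (7.0789, 53)]  |A|=279.715
8. canonical 5-gon: [(8.7751, 49.7833) (24.1368, 36.1243) (37, 50.8043) (37, 53) (7.0789, 53)]
9. shoelace: 279.715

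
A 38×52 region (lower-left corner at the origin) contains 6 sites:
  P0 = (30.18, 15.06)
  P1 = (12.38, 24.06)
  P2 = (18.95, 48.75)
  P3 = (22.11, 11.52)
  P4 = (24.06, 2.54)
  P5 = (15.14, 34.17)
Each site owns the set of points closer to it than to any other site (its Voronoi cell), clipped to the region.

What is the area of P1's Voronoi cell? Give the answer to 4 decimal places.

1. box [0,38]×[0,52]: [(0, 0) (38, 0) (38, 52) (0, 52)]
2. ⊥bis P1·P0 via (21.28,19.56): [(0, 0) (11.3901, 0) (37.6822, 52) (0, 52)]  |A|=1275.8813
3. ⊥bis P1·P2 via (15.665,36.405): [(0, 40.5735) (0, 0) (11.3901, 0) (28.1212, 33.0904)]  |A|=758.9391
4. ⊥bis P1·P3 via (17.245,17.79): [(0, 40.5735) (0, 4.4093) (22.4123, 21.7994) (28.1212, 33.0904)]  |A|=585.3792
5. ⊥bis P1·P4 via (18.22,13.3): [(0, 40.5735) (0, 4.4093) (22.4123, 21.7994) (28.1212, 33.0904)]  |A|=585.3792
6. ⊥bis P1·P5 via (13.76,29.115): [(0, 32.8714) (0, 4.4093) (22.4123, 21.7994) (24.6131, 26.1521)]  |A|=379.912
7. canonical 4-gon: [(0, 32.8714) (0, 4.4093) (22.4123, 21.7994) (24.6131, 26.1521)]
8. shoelace: 379.912

Area of P1's cell: 379.9120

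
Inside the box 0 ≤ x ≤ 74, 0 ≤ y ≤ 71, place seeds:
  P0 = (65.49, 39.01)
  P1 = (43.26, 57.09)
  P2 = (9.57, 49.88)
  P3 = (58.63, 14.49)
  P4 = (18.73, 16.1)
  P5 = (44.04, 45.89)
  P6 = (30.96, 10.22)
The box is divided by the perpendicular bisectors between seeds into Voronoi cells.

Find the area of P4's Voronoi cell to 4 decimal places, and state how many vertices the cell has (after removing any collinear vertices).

1. box [0,74]×[0,71]: [(0, 0) (74, 0) (74, 71) (0, 71)]
2. ⊥bis P4·P0 via (42.11,27.555): [(0, 0) (55.6105, 0) (20.8242, 71) (0, 71)]  |A|=2713.4324
3. ⊥bis P4·P1 via (30.995,36.595): [(0, 55.1436) (0, 0) (55.6105, 0) (40.4544, 30.9341)]  |A|=1975.5325
4. ⊥bis P4·P2 via (14.15,32.99): [(29.8878, 37.2576) (0, 29.153) (0, 0) (55.6105, 0) (40.4544, 30.9341)]  |A|=1587.131
5. ⊥bis P4·P3 via (38.68,15.295): [(39.338, 31.6022) (29.8878, 37.2576) (0, 29.153) (0, 0) (38.0628, 0)]  |A|=1297.6534
6. ⊥bis P4·P5 via (31.385,30.995): [(39.0507, 24.4821) (25.4351, 36.0501) (0, 29.153) (0, 0) (38.0628, 0)]  |A|=1229.223
7. ⊥bis P4·P6 via (24.845,13.16): [(32.8297, 29.7676) (25.4351, 36.0501) (0, 29.153) (0, 0) (18.5179, 0)]  |A|=859.5572
8. canonical 5-gon: [(32.8297, 29.7676) (25.4351, 36.0501) (0, 29.153) (0, 0) (18.5179, 0)]
9. shoelace: 859.5572

Area of P4's cell: 859.5572 (5 vertices)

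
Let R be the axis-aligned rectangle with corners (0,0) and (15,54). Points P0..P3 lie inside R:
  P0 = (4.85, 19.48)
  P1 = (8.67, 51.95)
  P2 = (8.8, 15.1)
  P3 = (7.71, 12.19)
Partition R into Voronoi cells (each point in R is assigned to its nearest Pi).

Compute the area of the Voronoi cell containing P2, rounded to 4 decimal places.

1. box [0,15]×[0,54]: [(0, 0) (15, 0) (15, 54) (0, 54)]
2. ⊥bis P2·P0 via (6.825,17.29): [(0, 11.135) (0, 0) (15, 0) (15, 24.6624)]  |A|=268.481
3. ⊥bis P2·P1 via (8.735,33.525): [(0, 11.135) (0, 0) (15, 0) (15, 24.6624)]  |A|=268.481
4. ⊥bis P2·P3 via (8.255,13.645): [(4.389, 15.0931) (15, 11.1185) (15, 24.6624)]  |A|=71.8575
5. canonical 3-gon: [(4.389, 15.0931) (15, 11.1185) (15, 24.6624)]
6. shoelace: 71.8575

Area of P2's cell: 71.8575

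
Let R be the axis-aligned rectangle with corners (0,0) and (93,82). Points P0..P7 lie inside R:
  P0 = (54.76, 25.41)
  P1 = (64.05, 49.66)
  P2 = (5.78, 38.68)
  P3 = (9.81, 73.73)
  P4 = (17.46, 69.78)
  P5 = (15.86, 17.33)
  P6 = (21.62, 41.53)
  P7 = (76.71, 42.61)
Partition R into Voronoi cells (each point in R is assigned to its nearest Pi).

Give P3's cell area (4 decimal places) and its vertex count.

1. box [0,93]×[0,82]: [(0, 0) (93, 0) (93, 82) (0, 82)]
2. ⊥bis P3·P0 via (32.285,49.57): [(0, 19.5367) (67.1463, 82) (0, 82)]  |A|=2097.0924
3. ⊥bis P3·P1 via (36.93,61.695): [(0, 19.5367) (31.0321, 48.4045) (45.9407, 82) (0, 82)]  |A|=1740.8851
4. ⊥bis P3·P2 via (7.795,56.205): [(0, 57.1013) (33.1976, 53.2842) (45.9407, 82) (0, 82)]  |A|=1072.9
5. ⊥bis P3·P4 via (13.635,71.755): [(0, 57.1013) (5.7286, 56.4426) (18.9249, 82) (0, 82)]  |A|=313.1531
6. ⊥bis P3·P5 via (12.835,45.53): [(0, 57.1013) (5.7286, 56.4426) (18.9249, 82) (0, 82)]  |A|=313.1531
7. ⊥bis P3·P6 via (15.715,57.63): [(0, 57.1013) (5.7286, 56.4426) (18.9249, 82) (0, 82)]  |A|=313.1531
8. ⊥bis P3·P7 via (43.26,58.17): [(0, 57.1013) (5.7286, 56.4426) (18.9249, 82) (0, 82)]  |A|=313.1531
9. canonical 4-gon: [(0, 57.1013) (5.7286, 56.4426) (18.9249, 82) (0, 82)]
10. shoelace: 313.1531

Area of P3's cell: 313.1531 (4 vertices)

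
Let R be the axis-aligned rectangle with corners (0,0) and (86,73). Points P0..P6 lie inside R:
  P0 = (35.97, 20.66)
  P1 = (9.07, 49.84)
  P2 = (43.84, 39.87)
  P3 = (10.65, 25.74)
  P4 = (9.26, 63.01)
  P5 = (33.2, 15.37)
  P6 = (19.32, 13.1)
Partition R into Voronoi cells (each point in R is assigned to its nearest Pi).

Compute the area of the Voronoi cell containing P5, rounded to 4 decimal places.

Area of P5's cell: 467.3696

1. box [0,86]×[0,73]: [(0, 0) (86, 0) (86, 73) (0, 73)]
2. ⊥bis P5·P0 via (34.585,18.015): [(0, 36.1247) (0, 0) (68.9891, 0)]  |A|=1246.1061
3. ⊥bis P5·P1 via (21.135,32.605): [(14.9673, 28.2874) (0, 17.8099) (0, 0) (68.9891, 0)]  |A|=1109.0445
4. ⊥bis P5·P2 via (38.52,27.62): [(14.9673, 28.2874) (0, 17.8099) (0, 0) (68.9891, 0)]  |A|=1109.0445
5. ⊥bis P5·P3 via (21.925,20.555): [(23.4405, 23.8506) (12.4724, 0) (68.9891, 0)]  |A|=673.9775
6. ⊥bis P5·P4 via (21.23,39.19): [(23.4405, 23.8506) (12.4724, 0) (68.9891, 0)]  |A|=673.9775
7. ⊥bis P5·P6 via (26.26,14.235): [(24.8042, 23.1365) (28.5881, 0) (68.9891, 0)]  |A|=467.3696
8. canonical 3-gon: [(24.8042, 23.1365) (28.5881, 0) (68.9891, 0)]
9. shoelace: 467.3696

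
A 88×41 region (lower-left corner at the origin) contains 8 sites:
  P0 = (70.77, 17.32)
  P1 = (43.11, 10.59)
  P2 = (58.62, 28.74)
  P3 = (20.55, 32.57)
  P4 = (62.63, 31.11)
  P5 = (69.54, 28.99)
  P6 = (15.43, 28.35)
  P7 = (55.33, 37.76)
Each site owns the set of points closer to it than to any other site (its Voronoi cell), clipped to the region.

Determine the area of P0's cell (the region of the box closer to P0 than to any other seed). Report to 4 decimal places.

Area of P0's cell: 677.7118

1. box [0,88]×[0,41]: [(0, 0) (88, 0) (88, 41) (0, 41)]
2. ⊥bis P0·P1 via (56.94,13.955): [(60.3354, 0) (88, 0) (88, 41) (50.3596, 41)]  |A|=1338.7515
3. ⊥bis P0·P2 via (64.695,23.03): [(56.7807, 14.6098) (60.3354, 0) (88, 0) (88, 41) (81.5853, 41)]  |A|=926.7251
4. ⊥bis P0·P3 via (45.66,24.945): [(56.7807, 14.6098) (60.3354, 0) (88, 0) (88, 41) (81.5853, 41)]  |A|=926.7251
5. ⊥bis P0·P4 via (66.7,24.215): [(64.6981, 23.0333) (56.7807, 14.6098) (60.3354, 0) (88, 0) (88, 36.788)]  |A|=820.0264
6. ⊥bis P0·P5 via (70.155,23.155): [(64.225, 22.53) (56.7807, 14.6098) (60.3354, 0) (88, 0) (88, 25.0358)]  |A|=677.7118
7. ⊥bis P0·P6 via (43.1,22.835): [(64.225, 22.53) (56.7807, 14.6098) (60.3354, 0) (88, 0) (88, 25.0358)]  |A|=677.7118
8. ⊥bis P0·P7 via (63.05,27.54): [(64.225, 22.53) (56.7807, 14.6098) (60.3354, 0) (88, 0) (88, 25.0358)]  |A|=677.7118
9. canonical 5-gon: [(64.225, 22.53) (56.7807, 14.6098) (60.3354, 0) (88, 0) (88, 25.0358)]
10. shoelace: 677.7118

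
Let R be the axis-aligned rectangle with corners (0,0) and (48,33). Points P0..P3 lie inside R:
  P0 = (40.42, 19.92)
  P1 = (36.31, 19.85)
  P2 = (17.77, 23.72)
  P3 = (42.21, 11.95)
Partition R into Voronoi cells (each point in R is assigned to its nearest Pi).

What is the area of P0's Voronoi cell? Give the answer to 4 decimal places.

Area of P0's cell: 161.6644

1. box [0,48]×[0,33]: [(0, 0) (48, 0) (48, 33) (0, 33)]
2. ⊥bis P0·P1 via (38.365,19.885): [(38.7037, 0) (48, 0) (48, 33) (38.1416, 33)]  |A|=316.0525
3. ⊥bis P0·P2 via (29.095,21.82): [(38.7037, 0) (48, 0) (48, 33) (38.1416, 33)]  |A|=316.0525
4. ⊥bis P0·P3 via (41.315,15.935): [(38.4433, 15.29) (48, 17.4364) (48, 33) (38.1416, 33)]  |A|=161.6644
5. canonical 4-gon: [(38.4433, 15.29) (48, 17.4364) (48, 33) (38.1416, 33)]
6. shoelace: 161.6644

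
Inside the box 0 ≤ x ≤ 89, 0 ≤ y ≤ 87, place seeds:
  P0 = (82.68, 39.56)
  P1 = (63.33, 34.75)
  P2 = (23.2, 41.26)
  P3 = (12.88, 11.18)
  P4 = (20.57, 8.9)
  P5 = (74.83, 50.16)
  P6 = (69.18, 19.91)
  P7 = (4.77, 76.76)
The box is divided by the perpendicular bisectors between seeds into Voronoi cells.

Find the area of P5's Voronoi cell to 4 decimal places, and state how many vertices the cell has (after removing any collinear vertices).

Area of P5's cell: 1662.1579 (6 vertices)

1. box [0,89]×[0,87]: [(0, 0) (89, 0) (89, 87) (0, 87)]
2. ⊥bis P5·P0 via (78.755,44.86): [(0, 0) (18.1797, 0) (89, 52.4471) (89, 87) (0, 87)]  |A|=5885.8407
3. ⊥bis P5·P1 via (69.08,42.455): [(72.2814, 40.0659) (89, 52.4471) (89, 87) (9.3897, 87)]  |A|=2157.0573
4. ⊥bis P5·P2 via (49.015,45.71): [(46.6967, 59.159) (72.2814, 40.0659) (89, 52.4471) (89, 87) (41.8974, 87)]  |A|=1704.5335
5. ⊥bis P5·P3 via (43.855,30.67): [(46.6967, 59.159) (72.2814, 40.0659) (89, 52.4471) (89, 87) (41.8974, 87)]  |A|=1704.5335
6. ⊥bis P5·P4 via (47.7,29.53): [(46.6967, 59.159) (72.2814, 40.0659) (89, 52.4471) (89, 87) (41.8974, 87)]  |A|=1704.5335
7. ⊥bis P5·P6 via (72.005,35.035): [(46.6967, 59.159) (72.2814, 40.0659) (89, 52.4471) (89, 87) (41.8974, 87)]  |A|=1704.5335
8. ⊥bis P5·P7 via (39.8,63.46): [(44.0333, 74.6097) (46.6967, 59.159) (72.2814, 40.0659) (89, 52.4471) (89, 87) (48.7375, 87)]  |A|=1662.1579
9. canonical 6-gon: [(44.0333, 74.6097) (46.6967, 59.159) (72.2814, 40.0659) (89, 52.4471) (89, 87) (48.7375, 87)]
10. shoelace: 1662.1579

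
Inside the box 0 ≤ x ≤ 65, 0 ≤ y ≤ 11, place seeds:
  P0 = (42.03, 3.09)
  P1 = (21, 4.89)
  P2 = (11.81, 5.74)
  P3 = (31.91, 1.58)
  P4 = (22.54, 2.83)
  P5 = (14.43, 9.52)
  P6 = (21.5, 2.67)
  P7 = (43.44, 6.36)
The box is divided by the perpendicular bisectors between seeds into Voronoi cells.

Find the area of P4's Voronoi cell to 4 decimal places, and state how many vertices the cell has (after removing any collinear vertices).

1. box [0,65]×[0,11]: [(0, 0) (65, 0) (65, 11) (0, 11)]
2. ⊥bis P4·P0 via (32.285,2.96): [(0, 0) (32.3245, 0) (32.1777, 11) (0, 11)]  |A|=354.7623
3. ⊥bis P4·P1 via (21.77,3.86): [(16.6066, 0) (32.3245, 0) (32.1777, 11) (31.3209, 11)]  |A|=91.1608
4. ⊥bis P4·P2 via (17.175,4.285): [(16.6066, 0) (32.3245, 0) (32.1777, 11) (31.3209, 11)]  |A|=91.1608
5. ⊥bis P4·P3 via (27.225,2.205): [(28.0745, 8.5731) (16.6066, 0) (26.9308, 0)]  |A|=44.2553
6. ⊥bis P4·P5 via (18.485,6.175): [(28.0745, 8.5731) (16.6066, 0) (26.9308, 0)]  |A|=44.2553
7. ⊥bis P4·P6 via (22.02,2.75): [(28.0745, 8.5731) (21.8411, 3.9131) (22.4431, 0) (26.9308, 0)]  |A|=32.8359
8. ⊥bis P4·P7 via (32.99,4.595): [(28.0745, 8.5731) (21.8411, 3.9131) (22.4431, 0) (26.9308, 0)]  |A|=32.8359
9. canonical 4-gon: [(28.0745, 8.5731) (21.8411, 3.9131) (22.4431, 0) (26.9308, 0)]
10. shoelace: 32.8359

Area of P4's cell: 32.8359 (4 vertices)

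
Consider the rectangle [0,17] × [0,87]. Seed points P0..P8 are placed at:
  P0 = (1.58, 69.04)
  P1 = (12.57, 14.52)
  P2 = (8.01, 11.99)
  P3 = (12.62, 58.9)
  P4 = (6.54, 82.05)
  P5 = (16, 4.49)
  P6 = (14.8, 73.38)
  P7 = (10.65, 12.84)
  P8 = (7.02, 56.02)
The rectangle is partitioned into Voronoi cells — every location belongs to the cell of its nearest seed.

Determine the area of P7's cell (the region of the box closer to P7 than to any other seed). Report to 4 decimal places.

Area of P7's cell: 27.5571

1. box [0,17]×[0,87]: [(0, 0) (17, 0) (17, 87) (0, 87)]
2. ⊥bis P7·P0 via (6.115,40.94): [(0, 39.9531) (0, 0) (17, 0) (17, 42.6967)]  |A|=702.5235
3. ⊥bis P7·P1 via (11.61,13.68): [(0, 26.9486) (0, 0) (17, 0) (17, 7.52)]  |A|=292.9829
4. ⊥bis P7·P2 via (9.33,12.415): [(7.3582, 18.5392) (13.3273, 0) (17, 0) (17, 7.52)]  |A|=70.2981
5. ⊥bis P7·P3 via (11.635,35.87): [(7.3582, 18.5392) (13.3273, 0) (17, 0) (17, 7.52)]  |A|=70.2981
6. ⊥bis P7·P4 via (8.595,47.445): [(7.3582, 18.5392) (13.3273, 0) (17, 0) (17, 7.52)]  |A|=70.2981
7. ⊥bis P7·P5 via (13.325,8.665): [(15.0379, 9.7625) (7.3582, 18.5392) (11.0141, 7.1844)]  |A|=27.5571
8. ⊥bis P7·P6 via (12.725,43.11): [(15.0379, 9.7625) (7.3582, 18.5392) (11.0141, 7.1844)]  |A|=27.5571
9. ⊥bis P7·P8 via (8.835,34.43): [(15.0379, 9.7625) (7.3582, 18.5392) (11.0141, 7.1844)]  |A|=27.5571
10. canonical 3-gon: [(15.0379, 9.7625) (7.3582, 18.5392) (11.0141, 7.1844)]
11. shoelace: 27.5571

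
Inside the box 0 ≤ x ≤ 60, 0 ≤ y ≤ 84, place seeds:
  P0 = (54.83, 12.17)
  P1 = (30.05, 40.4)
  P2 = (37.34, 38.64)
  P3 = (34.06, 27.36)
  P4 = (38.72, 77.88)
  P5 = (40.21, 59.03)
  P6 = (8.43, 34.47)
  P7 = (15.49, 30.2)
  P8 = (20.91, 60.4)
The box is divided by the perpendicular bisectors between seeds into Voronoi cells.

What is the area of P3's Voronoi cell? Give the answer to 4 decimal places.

1. box [0,60]×[0,84]: [(0, 0) (60, 0) (60, 84) (0, 84)]
2. ⊥bis P3·P0 via (44.445,19.765): [(0, 0) (29.99, 0) (60, 41.0341) (60, 84) (0, 84)]  |A|=4424.2836
3. ⊥bis P3·P1 via (32.055,33.88): [(0, 24.0226) (0, 0) (29.99, 0) (60, 41.0341) (60, 42.4735)]  |A|=1379.167
4. ⊥bis P3·P2 via (35.7,33): [(32.3557, 33.9725) (0, 24.0226) (0, 0) (29.99, 0) (50.8933, 28.5821)]  |A|=1219.3113
5. ⊥bis P3·P4 via (36.39,52.62): [(32.3557, 33.9725) (0, 24.0226) (0, 0) (29.99, 0) (50.8933, 28.5821)]  |A|=1219.3113
6. ⊥bis P3·P5 via (37.135,43.195): [(32.3557, 33.9725) (0, 24.0226) (0, 0) (29.99, 0) (50.8933, 28.5821)]  |A|=1219.3113
7. ⊥bis P3·P6 via (21.245,30.915): [(32.3557, 33.9725) (21.136, 30.5223) (12.6689, 0) (29.99, 0) (50.8933, 28.5821)]  |A|=772.0984
8. ⊥bis P3·P7 via (24.775,28.78): [(32.3557, 33.9725) (25.2342, 31.7825) (20.3735, 0) (29.99, 0) (50.8933, 28.5821)]  |A|=592.4551
9. ⊥bis P3·P8 via (27.485,43.88): [(32.3557, 33.9725) (25.2342, 31.7825) (20.3735, 0) (29.99, 0) (50.8933, 28.5821)]  |A|=592.4551
10. canonical 5-gon: [(32.3557, 33.9725) (25.2342, 31.7825) (20.3735, 0) (29.99, 0) (50.8933, 28.5821)]
11. shoelace: 592.4551

Area of P3's cell: 592.4551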